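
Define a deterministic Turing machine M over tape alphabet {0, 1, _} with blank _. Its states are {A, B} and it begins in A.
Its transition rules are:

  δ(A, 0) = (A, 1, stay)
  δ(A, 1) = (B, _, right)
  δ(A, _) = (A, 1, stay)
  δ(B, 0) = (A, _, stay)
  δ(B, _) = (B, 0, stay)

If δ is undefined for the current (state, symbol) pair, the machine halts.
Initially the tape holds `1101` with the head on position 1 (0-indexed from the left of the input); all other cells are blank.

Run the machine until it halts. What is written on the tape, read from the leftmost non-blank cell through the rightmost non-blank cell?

1__1

A | 1[1]01   read 1 → write _, move right, go to B
B | 1_[0]1   read 0 → write _, move stay, go to A
A | 1_[_]1   read _ → write 1, move stay, go to A
A | 1_[1]1   read 1 → write _, move right, go to B
B | 1__[1]
The non-blank tape span at halt is 1__1.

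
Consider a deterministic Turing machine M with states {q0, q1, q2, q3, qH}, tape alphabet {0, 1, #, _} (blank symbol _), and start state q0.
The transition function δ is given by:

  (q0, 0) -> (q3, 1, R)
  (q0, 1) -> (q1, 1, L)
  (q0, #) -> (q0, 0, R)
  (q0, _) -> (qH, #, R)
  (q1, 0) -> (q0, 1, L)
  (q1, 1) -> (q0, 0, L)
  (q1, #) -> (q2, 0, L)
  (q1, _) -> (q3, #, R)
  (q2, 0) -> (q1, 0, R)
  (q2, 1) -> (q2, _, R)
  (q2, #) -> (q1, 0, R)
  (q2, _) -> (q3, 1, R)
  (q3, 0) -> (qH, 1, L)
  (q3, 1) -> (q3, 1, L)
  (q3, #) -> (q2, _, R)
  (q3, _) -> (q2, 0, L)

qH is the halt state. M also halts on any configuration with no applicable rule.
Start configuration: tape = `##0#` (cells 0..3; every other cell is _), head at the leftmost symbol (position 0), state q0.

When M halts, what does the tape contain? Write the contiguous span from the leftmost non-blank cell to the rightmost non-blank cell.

state=q0 head=0 tape=[#]#0#____   (q0,#)→(q0,0,R)
state=q0 head=1 tape=0[#]0#____   (q0,#)→(q0,0,R)
state=q0 head=2 tape=00[0]#____   (q0,0)→(q3,1,R)
state=q3 head=3 tape=001[#]____   (q3,#)→(q2,_,R)
state=q2 head=4 tape=001_[_]___   (q2,_)→(q3,1,R)
state=q3 head=5 tape=001_1[_]__   (q3,_)→(q2,0,L)
state=q2 head=4 tape=001_[1]0__   (q2,1)→(q2,_,R)
state=q2 head=5 tape=001__[0]__   (q2,0)→(q1,0,R)
state=q1 head=6 tape=001__0[_]_   (q1,_)→(q3,#,R)
state=q3 head=7 tape=001__0#[_]   (q3,_)→(q2,0,L)
state=q2 head=6 tape=001__0[#]0   (q2,#)→(q1,0,R)
state=q1 head=7 tape=001__00[0]   (q1,0)→(q0,1,L)
state=q0 head=6 tape=001__0[0]1   (q0,0)→(q3,1,R)
state=q3 head=7 tape=001__01[1]   (q3,1)→(q3,1,L)
state=q3 head=6 tape=001__0[1]1   (q3,1)→(q3,1,L)
state=q3 head=5 tape=001__[0]11   (q3,0)→(qH,1,L)
state=qH head=4 tape=001_[_]111
The non-blank tape span at halt is 001__111.

001__111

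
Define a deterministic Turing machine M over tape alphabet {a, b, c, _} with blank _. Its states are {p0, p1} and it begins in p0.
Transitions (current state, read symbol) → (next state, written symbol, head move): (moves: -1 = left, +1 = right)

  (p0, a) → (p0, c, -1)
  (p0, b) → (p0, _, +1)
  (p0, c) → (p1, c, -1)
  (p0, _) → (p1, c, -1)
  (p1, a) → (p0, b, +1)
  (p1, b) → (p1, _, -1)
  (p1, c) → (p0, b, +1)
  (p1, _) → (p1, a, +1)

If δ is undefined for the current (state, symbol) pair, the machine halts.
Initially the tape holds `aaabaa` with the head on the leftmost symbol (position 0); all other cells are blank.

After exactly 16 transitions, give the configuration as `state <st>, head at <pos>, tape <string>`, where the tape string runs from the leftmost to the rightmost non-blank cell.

state p1, head at -2, tape abccaabaa

p0 | ___[a]aabaa   read a → write c, move -1, go to p0
p0 | __[_]caabaa   read _ → write c, move -1, go to p1
p1 | _[_]ccaabaa   read _ → write a, move +1, go to p1
p1 | _a[c]caabaa   read c → write b, move +1, go to p0
p0 | _ab[c]aabaa   read c → write c, move -1, go to p1
p1 | _a[b]caabaa   read b → write _, move -1, go to p1
p1 | _[a]_caabaa   read a → write b, move +1, go to p0
p0 | _b[_]caabaa   read _ → write c, move -1, go to p1
p1 | _[b]ccaabaa   read b → write _, move -1, go to p1
p1 | [_]_ccaabaa   read _ → write a, move +1, go to p1
p1 | a[_]ccaabaa   read _ → write a, move +1, go to p1
p1 | aa[c]caabaa   read c → write b, move +1, go to p0
p0 | aab[c]aabaa   read c → write c, move -1, go to p1
p1 | aa[b]caabaa   read b → write _, move -1, go to p1
p1 | a[a]_caabaa   read a → write b, move +1, go to p0
p0 | ab[_]caabaa   read _ → write c, move -1, go to p1
p1 | a[b]ccaabaa
After 16 steps: state p1, head at -2, tape abccaabaa.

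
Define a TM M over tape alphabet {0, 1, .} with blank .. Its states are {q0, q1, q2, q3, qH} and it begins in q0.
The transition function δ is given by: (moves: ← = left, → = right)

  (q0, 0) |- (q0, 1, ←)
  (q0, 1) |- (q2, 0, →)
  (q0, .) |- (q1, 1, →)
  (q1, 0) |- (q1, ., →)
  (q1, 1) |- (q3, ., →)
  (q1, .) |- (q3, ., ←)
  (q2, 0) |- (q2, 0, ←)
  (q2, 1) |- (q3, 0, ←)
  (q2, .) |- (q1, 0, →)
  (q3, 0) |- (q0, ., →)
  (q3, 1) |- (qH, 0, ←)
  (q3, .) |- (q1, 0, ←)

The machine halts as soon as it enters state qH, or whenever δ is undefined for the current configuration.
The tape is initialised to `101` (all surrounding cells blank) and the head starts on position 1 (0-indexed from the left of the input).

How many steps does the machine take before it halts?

q0 | 1[0]1   read 0 → write 1, move ←, go to q0
q0 | [1]11   read 1 → write 0, move →, go to q2
q2 | 0[1]1   read 1 → write 0, move ←, go to q3
q3 | [0]01   read 0 → write ., move →, go to q0
q0 | .[0]1   read 0 → write 1, move ←, go to q0
q0 | [.]11   read . → write 1, move →, go to q1
q1 | 1[1]1   read 1 → write ., move →, go to q3
q3 | 1.[1]   read 1 → write 0, move ←, go to qH
qH | 1[.]0
M halts after 8 transitions.

8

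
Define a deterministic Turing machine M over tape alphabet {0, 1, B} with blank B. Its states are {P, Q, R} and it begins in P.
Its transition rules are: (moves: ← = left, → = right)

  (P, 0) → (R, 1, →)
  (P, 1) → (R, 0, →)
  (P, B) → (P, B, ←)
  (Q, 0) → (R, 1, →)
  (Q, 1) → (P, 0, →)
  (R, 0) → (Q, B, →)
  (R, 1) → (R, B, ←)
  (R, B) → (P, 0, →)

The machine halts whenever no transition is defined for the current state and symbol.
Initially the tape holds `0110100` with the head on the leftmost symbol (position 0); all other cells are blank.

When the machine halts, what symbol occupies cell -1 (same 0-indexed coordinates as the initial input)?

1

P | B[0]110100B   read 0 → write 1, move →, go to R
R | B1[1]10100B   read 1 → write B, move ←, go to R
R | B[1]B10100B   read 1 → write B, move ←, go to R
R | [B]BB10100B   read B → write 0, move →, go to P
P | 0[B]B10100B   read B → write B, move ←, go to P
P | [0]BB10100B   read 0 → write 1, move →, go to R
R | 1[B]B10100B   read B → write 0, move →, go to P
P | 10[B]10100B   read B → write B, move ←, go to P
P | 1[0]B10100B   read 0 → write 1, move →, go to R
R | 11[B]10100B   read B → write 0, move →, go to P
P | 110[1]0100B   read 1 → write 0, move →, go to R
R | 1100[0]100B   read 0 → write B, move →, go to Q
Q | 1100B[1]00B   read 1 → write 0, move →, go to P
P | 1100B0[0]0B   read 0 → write 1, move →, go to R
R | 1100B01[0]B   read 0 → write B, move →, go to Q
Q | 1100B01B[B]
Cell -1 holds 1 when M halts.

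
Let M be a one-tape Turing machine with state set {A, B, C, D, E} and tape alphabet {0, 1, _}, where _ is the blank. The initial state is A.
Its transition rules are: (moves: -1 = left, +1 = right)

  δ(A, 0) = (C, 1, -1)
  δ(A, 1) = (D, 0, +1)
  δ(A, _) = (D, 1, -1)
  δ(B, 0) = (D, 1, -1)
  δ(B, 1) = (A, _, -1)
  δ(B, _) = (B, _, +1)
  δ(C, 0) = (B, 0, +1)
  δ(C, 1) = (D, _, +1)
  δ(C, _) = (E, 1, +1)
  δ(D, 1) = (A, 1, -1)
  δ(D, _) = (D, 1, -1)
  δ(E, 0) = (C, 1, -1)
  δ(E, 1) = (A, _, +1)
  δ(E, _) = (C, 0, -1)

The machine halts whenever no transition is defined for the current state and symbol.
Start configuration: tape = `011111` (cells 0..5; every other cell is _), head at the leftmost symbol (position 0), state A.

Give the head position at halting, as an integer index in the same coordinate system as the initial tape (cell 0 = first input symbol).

5

A | _[0]11111_   read 0 → write 1, move -1, go to C
C | [_]111111_   read _ → write 1, move +1, go to E
E | 1[1]11111_   read 1 → write _, move +1, go to A
A | 1_[1]1111_   read 1 → write 0, move +1, go to D
D | 1_0[1]111_   read 1 → write 1, move -1, go to A
A | 1_[0]1111_   read 0 → write 1, move -1, go to C
C | 1[_]11111_   read _ → write 1, move +1, go to E
E | 11[1]1111_   read 1 → write _, move +1, go to A
A | 11_[1]111_   read 1 → write 0, move +1, go to D
D | 11_0[1]11_   read 1 → write 1, move -1, go to A
A | 11_[0]111_   read 0 → write 1, move -1, go to C
C | 11[_]1111_   read _ → write 1, move +1, go to E
E | 111[1]111_   read 1 → write _, move +1, go to A
A | 111_[1]11_   read 1 → write 0, move +1, go to D
D | 111_0[1]1_   read 1 → write 1, move -1, go to A
A | 111_[0]11_   read 0 → write 1, move -1, go to C
C | 111[_]111_   read _ → write 1, move +1, go to E
E | 1111[1]11_   read 1 → write _, move +1, go to A
A | 1111_[1]1_   read 1 → write 0, move +1, go to D
D | 1111_0[1]_   read 1 → write 1, move -1, go to A
A | 1111_[0]1_   read 0 → write 1, move -1, go to C
C | 1111[_]11_   read _ → write 1, move +1, go to E
E | 11111[1]1_   read 1 → write _, move +1, go to A
A | 11111_[1]_   read 1 → write 0, move +1, go to D
D | 11111_0[_]   read _ → write 1, move -1, go to D
D | 11111_[0]1
At halt the head is at cell 5.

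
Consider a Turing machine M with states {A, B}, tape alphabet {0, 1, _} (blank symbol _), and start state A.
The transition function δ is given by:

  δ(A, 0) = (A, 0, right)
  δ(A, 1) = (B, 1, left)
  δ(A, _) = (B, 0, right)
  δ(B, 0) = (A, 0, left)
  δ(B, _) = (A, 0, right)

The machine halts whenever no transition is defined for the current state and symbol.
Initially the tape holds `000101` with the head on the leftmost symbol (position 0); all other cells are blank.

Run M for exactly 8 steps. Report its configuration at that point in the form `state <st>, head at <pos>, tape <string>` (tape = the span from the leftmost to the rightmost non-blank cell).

state=A head=0 tape=[0]00101   (A,0)→(A,0,right)
state=A head=1 tape=0[0]0101   (A,0)→(A,0,right)
state=A head=2 tape=00[0]101   (A,0)→(A,0,right)
state=A head=3 tape=000[1]01   (A,1)→(B,1,left)
state=B head=2 tape=00[0]101   (B,0)→(A,0,left)
state=A head=1 tape=0[0]0101   (A,0)→(A,0,right)
state=A head=2 tape=00[0]101   (A,0)→(A,0,right)
state=A head=3 tape=000[1]01   (A,1)→(B,1,left)
state=B head=2 tape=00[0]101
After 8 steps: state B, head at 2, tape 000101.

state B, head at 2, tape 000101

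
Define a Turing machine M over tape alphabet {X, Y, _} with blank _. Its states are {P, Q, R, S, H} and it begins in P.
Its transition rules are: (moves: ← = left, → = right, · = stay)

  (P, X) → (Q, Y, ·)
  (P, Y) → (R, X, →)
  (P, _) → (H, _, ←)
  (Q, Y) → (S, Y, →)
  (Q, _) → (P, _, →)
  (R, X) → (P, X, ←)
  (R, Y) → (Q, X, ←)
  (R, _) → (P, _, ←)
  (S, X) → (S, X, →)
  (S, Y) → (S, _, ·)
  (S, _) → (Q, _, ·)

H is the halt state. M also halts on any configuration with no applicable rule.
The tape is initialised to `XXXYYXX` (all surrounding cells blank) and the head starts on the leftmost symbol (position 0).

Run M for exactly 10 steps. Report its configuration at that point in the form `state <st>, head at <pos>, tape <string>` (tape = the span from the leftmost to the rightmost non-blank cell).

state Q, head at 4, tape YXX_YXX

P | [X]XXYYXX   read X → write Y, move ·, go to Q
Q | [Y]XXYYXX   read Y → write Y, move →, go to S
S | Y[X]XYYXX   read X → write X, move →, go to S
S | YX[X]YYXX   read X → write X, move →, go to S
S | YXX[Y]YXX   read Y → write _, move ·, go to S
S | YXX[_]YXX   read _ → write _, move ·, go to Q
Q | YXX[_]YXX   read _ → write _, move →, go to P
P | YXX_[Y]XX   read Y → write X, move →, go to R
R | YXX_X[X]X   read X → write X, move ←, go to P
P | YXX_[X]XX   read X → write Y, move ·, go to Q
Q | YXX_[Y]XX
After 10 steps: state Q, head at 4, tape YXX_YXX.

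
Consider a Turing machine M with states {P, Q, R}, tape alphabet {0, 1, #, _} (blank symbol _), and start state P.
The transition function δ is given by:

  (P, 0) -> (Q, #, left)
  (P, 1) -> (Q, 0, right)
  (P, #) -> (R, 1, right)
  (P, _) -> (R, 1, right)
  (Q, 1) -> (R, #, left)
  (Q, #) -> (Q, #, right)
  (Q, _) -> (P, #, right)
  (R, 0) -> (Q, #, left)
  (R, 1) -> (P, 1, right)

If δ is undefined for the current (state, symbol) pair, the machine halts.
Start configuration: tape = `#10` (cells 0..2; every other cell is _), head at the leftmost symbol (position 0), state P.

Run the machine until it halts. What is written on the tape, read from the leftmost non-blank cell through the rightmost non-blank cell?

11#

P | [#]10   read # → write 1, move right, go to R
R | 1[1]0   read 1 → write 1, move right, go to P
P | 11[0]   read 0 → write #, move left, go to Q
Q | 1[1]#   read 1 → write #, move left, go to R
R | [1]##   read 1 → write 1, move right, go to P
P | 1[#]#   read # → write 1, move right, go to R
R | 11[#]
The non-blank tape span at halt is 11#.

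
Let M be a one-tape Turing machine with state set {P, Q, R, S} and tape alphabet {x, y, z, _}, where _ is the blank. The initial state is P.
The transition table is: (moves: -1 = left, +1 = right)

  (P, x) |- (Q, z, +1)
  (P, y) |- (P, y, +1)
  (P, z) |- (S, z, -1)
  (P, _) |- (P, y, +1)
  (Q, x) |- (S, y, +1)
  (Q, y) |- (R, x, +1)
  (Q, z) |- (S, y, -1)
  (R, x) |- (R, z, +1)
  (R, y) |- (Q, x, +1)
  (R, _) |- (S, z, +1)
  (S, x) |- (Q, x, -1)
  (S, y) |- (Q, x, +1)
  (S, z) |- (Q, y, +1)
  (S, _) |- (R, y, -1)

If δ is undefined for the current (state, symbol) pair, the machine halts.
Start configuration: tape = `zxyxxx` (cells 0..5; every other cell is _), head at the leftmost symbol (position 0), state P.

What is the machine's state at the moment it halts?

P | ____[z]xyxxx__   read z → write z, move -1, go to S
S | ___[_]zxyxxx__   read _ → write y, move -1, go to R
R | __[_]yzxyxxx__   read _ → write z, move +1, go to S
S | __z[y]zxyxxx__   read y → write x, move +1, go to Q
Q | __zx[z]xyxxx__   read z → write y, move -1, go to S
S | __z[x]yxyxxx__   read x → write x, move -1, go to Q
Q | __[z]xyxyxxx__   read z → write y, move -1, go to S
S | _[_]yxyxyxxx__   read _ → write y, move -1, go to R
R | [_]yyxyxyxxx__   read _ → write z, move +1, go to S
S | z[y]yxyxyxxx__   read y → write x, move +1, go to Q
Q | zx[y]xyxyxxx__   read y → write x, move +1, go to R
R | zxx[x]yxyxxx__   read x → write z, move +1, go to R
R | zxxz[y]xyxxx__   read y → write x, move +1, go to Q
Q | zxxzx[x]yxxx__   read x → write y, move +1, go to S
S | zxxzxy[y]xxx__   read y → write x, move +1, go to Q
Q | zxxzxyx[x]xx__   read x → write y, move +1, go to S
S | zxxzxyxy[x]x__   read x → write x, move -1, go to Q
Q | zxxzxyx[y]xx__   read y → write x, move +1, go to R
R | zxxzxyxx[x]x__   read x → write z, move +1, go to R
R | zxxzxyxxz[x]__   read x → write z, move +1, go to R
R | zxxzxyxxzz[_]_   read _ → write z, move +1, go to S
S | zxxzxyxxzzz[_]   read _ → write y, move -1, go to R
R | zxxzxyxxzz[z]y
No transition is defined for (R, z); M halts in state R.

R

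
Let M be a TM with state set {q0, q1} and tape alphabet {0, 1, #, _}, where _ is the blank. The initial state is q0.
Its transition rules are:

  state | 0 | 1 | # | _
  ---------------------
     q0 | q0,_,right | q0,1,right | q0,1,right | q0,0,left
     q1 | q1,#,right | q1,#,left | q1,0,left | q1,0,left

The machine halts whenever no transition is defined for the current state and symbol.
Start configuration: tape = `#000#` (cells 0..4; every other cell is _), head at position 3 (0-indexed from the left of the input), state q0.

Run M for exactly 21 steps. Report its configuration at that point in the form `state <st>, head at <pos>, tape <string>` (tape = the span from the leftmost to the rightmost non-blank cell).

state q0, head at 4, tape #00_10000

q0 | #00[0]#____   read 0 → write _, move right, go to q0
q0 | #00_[#]____   read # → write 1, move right, go to q0
q0 | #00_1[_]___   read _ → write 0, move left, go to q0
q0 | #00_[1]0___   read 1 → write 1, move right, go to q0
q0 | #00_1[0]___   read 0 → write _, move right, go to q0
q0 | #00_1_[_]__   read _ → write 0, move left, go to q0
q0 | #00_1[_]0__   read _ → write 0, move left, go to q0
q0 | #00_[1]00__   read 1 → write 1, move right, go to q0
q0 | #00_1[0]0__   read 0 → write _, move right, go to q0
q0 | #00_1_[0]__   read 0 → write _, move right, go to q0
q0 | #00_1__[_]_   read _ → write 0, move left, go to q0
q0 | #00_1_[_]0_   read _ → write 0, move left, go to q0
q0 | #00_1[_]00_   read _ → write 0, move left, go to q0
q0 | #00_[1]000_   read 1 → write 1, move right, go to q0
q0 | #00_1[0]00_   read 0 → write _, move right, go to q0
q0 | #00_1_[0]0_   read 0 → write _, move right, go to q0
q0 | #00_1__[0]_   read 0 → write _, move right, go to q0
q0 | #00_1___[_]   read _ → write 0, move left, go to q0
q0 | #00_1__[_]0   read _ → write 0, move left, go to q0
q0 | #00_1_[_]00   read _ → write 0, move left, go to q0
q0 | #00_1[_]000   read _ → write 0, move left, go to q0
q0 | #00_[1]0000
After 21 steps: state q0, head at 4, tape #00_10000.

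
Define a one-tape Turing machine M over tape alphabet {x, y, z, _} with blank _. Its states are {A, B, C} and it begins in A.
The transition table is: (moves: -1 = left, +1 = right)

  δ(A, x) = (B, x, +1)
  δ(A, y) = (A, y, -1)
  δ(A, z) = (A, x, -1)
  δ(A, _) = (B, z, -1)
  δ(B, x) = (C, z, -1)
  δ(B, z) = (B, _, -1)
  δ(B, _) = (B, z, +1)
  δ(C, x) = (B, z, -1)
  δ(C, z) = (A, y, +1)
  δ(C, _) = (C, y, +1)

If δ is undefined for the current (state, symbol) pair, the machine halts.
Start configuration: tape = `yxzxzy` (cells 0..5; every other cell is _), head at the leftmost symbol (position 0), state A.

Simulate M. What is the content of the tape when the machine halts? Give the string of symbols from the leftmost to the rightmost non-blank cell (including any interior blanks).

A | ___[y]xzxzy   read y → write y, move -1, go to A
A | __[_]yxzxzy   read _ → write z, move -1, go to B
B | _[_]zyxzxzy   read _ → write z, move +1, go to B
B | _z[z]yxzxzy   read z → write _, move -1, go to B
B | _[z]_yxzxzy   read z → write _, move -1, go to B
B | [_]__yxzxzy   read _ → write z, move +1, go to B
B | z[_]_yxzxzy   read _ → write z, move +1, go to B
B | zz[_]yxzxzy   read _ → write z, move +1, go to B
B | zzz[y]xzxzy
The non-blank tape span at halt is zzzyxzxzy.

zzzyxzxzy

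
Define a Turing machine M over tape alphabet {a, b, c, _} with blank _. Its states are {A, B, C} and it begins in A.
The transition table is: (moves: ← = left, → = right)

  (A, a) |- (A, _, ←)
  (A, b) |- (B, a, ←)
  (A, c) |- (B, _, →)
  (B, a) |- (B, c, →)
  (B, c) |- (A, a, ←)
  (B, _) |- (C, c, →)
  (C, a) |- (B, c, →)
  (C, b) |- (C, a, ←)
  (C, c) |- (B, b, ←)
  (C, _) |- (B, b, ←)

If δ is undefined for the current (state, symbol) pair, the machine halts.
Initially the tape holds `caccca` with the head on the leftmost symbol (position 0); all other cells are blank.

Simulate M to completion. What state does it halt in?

B

state=A head=0 tape=[c]accca__   (A,c)→(B,_,→)
state=B head=1 tape=_[a]ccca__   (B,a)→(B,c,→)
state=B head=2 tape=_c[c]cca__   (B,c)→(A,a,←)
state=A head=1 tape=_[c]acca__   (A,c)→(B,_,→)
state=B head=2 tape=__[a]cca__   (B,a)→(B,c,→)
state=B head=3 tape=__c[c]ca__   (B,c)→(A,a,←)
state=A head=2 tape=__[c]aca__   (A,c)→(B,_,→)
state=B head=3 tape=___[a]ca__   (B,a)→(B,c,→)
state=B head=4 tape=___c[c]a__   (B,c)→(A,a,←)
state=A head=3 tape=___[c]aa__   (A,c)→(B,_,→)
state=B head=4 tape=____[a]a__   (B,a)→(B,c,→)
state=B head=5 tape=____c[a]__   (B,a)→(B,c,→)
state=B head=6 tape=____cc[_]_   (B,_)→(C,c,→)
state=C head=7 tape=____ccc[_]   (C,_)→(B,b,←)
state=B head=6 tape=____cc[c]b   (B,c)→(A,a,←)
state=A head=5 tape=____c[c]ab   (A,c)→(B,_,→)
state=B head=6 tape=____c_[a]b   (B,a)→(B,c,→)
state=B head=7 tape=____c_c[b]
No transition is defined for (B, b); M halts in state B.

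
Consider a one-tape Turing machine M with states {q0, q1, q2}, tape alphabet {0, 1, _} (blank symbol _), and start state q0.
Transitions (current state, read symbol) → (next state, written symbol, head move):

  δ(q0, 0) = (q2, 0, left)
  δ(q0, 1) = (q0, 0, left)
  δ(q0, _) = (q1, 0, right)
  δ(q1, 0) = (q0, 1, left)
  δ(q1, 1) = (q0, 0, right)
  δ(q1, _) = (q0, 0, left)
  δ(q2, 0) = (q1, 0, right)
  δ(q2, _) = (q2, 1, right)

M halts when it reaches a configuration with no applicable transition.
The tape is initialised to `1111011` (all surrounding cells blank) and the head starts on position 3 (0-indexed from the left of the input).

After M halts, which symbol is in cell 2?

state=q0 head=3 tape=__111[1]011   (q0,1)→(q0,0,left)
state=q0 head=2 tape=__11[1]0011   (q0,1)→(q0,0,left)
state=q0 head=1 tape=__1[1]00011   (q0,1)→(q0,0,left)
state=q0 head=0 tape=__[1]000011   (q0,1)→(q0,0,left)
state=q0 head=-1 tape=_[_]0000011   (q0,_)→(q1,0,right)
state=q1 head=0 tape=_0[0]000011   (q1,0)→(q0,1,left)
state=q0 head=-1 tape=_[0]1000011   (q0,0)→(q2,0,left)
state=q2 head=-2 tape=[_]01000011   (q2,_)→(q2,1,right)
state=q2 head=-1 tape=1[0]1000011   (q2,0)→(q1,0,right)
state=q1 head=0 tape=10[1]000011   (q1,1)→(q0,0,right)
state=q0 head=1 tape=100[0]00011   (q0,0)→(q2,0,left)
state=q2 head=0 tape=10[0]000011   (q2,0)→(q1,0,right)
state=q1 head=1 tape=100[0]00011   (q1,0)→(q0,1,left)
state=q0 head=0 tape=10[0]100011   (q0,0)→(q2,0,left)
state=q2 head=-1 tape=1[0]0100011   (q2,0)→(q1,0,right)
state=q1 head=0 tape=10[0]100011   (q1,0)→(q0,1,left)
state=q0 head=-1 tape=1[0]1100011   (q0,0)→(q2,0,left)
state=q2 head=-2 tape=[1]01100011
Cell 2 holds 0 when M halts.

0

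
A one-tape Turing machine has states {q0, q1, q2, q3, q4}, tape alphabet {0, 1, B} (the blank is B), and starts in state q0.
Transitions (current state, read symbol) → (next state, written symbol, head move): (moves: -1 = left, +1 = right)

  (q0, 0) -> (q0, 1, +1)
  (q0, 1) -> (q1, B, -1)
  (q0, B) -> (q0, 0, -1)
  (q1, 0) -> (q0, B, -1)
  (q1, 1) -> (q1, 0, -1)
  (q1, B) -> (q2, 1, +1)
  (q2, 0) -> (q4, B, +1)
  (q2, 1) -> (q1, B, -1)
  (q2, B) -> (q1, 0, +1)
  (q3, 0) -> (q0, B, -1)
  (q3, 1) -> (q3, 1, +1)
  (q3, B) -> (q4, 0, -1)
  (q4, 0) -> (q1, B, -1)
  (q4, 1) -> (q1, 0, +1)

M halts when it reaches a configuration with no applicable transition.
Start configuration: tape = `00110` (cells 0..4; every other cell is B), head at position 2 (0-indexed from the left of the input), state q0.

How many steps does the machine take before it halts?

14

state=q0 head=2 tape=BB00[1]10   (q0,1)→(q1,B,-1)
state=q1 head=1 tape=BB0[0]B10   (q1,0)→(q0,B,-1)
state=q0 head=0 tape=BB[0]BB10   (q0,0)→(q0,1,+1)
state=q0 head=1 tape=BB1[B]B10   (q0,B)→(q0,0,-1)
state=q0 head=0 tape=BB[1]0B10   (q0,1)→(q1,B,-1)
state=q1 head=-1 tape=B[B]B0B10   (q1,B)→(q2,1,+1)
state=q2 head=0 tape=B1[B]0B10   (q2,B)→(q1,0,+1)
state=q1 head=1 tape=B10[0]B10   (q1,0)→(q0,B,-1)
state=q0 head=0 tape=B1[0]BB10   (q0,0)→(q0,1,+1)
state=q0 head=1 tape=B11[B]B10   (q0,B)→(q0,0,-1)
state=q0 head=0 tape=B1[1]0B10   (q0,1)→(q1,B,-1)
state=q1 head=-1 tape=B[1]B0B10   (q1,1)→(q1,0,-1)
state=q1 head=-2 tape=[B]0B0B10   (q1,B)→(q2,1,+1)
state=q2 head=-1 tape=1[0]B0B10   (q2,0)→(q4,B,+1)
state=q4 head=0 tape=1B[B]0B10
M halts after 14 transitions.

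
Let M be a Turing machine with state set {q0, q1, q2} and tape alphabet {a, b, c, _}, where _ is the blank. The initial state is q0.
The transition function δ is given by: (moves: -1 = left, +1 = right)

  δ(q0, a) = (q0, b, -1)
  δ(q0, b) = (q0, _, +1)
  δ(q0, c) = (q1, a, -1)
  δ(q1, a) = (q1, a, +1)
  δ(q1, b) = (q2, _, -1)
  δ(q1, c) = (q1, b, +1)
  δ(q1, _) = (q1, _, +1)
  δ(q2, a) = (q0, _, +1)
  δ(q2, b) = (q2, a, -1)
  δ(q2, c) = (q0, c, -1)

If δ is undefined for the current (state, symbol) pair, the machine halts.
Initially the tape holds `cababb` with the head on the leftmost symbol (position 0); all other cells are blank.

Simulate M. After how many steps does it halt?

6

state=q0 head=0 tape=_[c]ababb   (q0,c)→(q1,a,-1)
state=q1 head=-1 tape=[_]aababb   (q1,_)→(q1,_,+1)
state=q1 head=0 tape=_[a]ababb   (q1,a)→(q1,a,+1)
state=q1 head=1 tape=_a[a]babb   (q1,a)→(q1,a,+1)
state=q1 head=2 tape=_aa[b]abb   (q1,b)→(q2,_,-1)
state=q2 head=1 tape=_a[a]_abb   (q2,a)→(q0,_,+1)
state=q0 head=2 tape=_a_[_]abb
M halts after 6 transitions.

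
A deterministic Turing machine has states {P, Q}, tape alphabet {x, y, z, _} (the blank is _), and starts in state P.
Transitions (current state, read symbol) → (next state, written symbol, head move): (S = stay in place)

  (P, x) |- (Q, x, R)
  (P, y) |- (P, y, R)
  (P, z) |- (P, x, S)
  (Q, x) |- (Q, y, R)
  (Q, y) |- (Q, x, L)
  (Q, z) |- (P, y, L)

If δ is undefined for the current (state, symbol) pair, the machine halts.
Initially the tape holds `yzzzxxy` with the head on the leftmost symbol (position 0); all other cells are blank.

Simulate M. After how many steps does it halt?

18

P | [y]zzzxxy_   read y → write y, move R, go to P
P | y[z]zzxxy_   read z → write x, move S, go to P
P | y[x]zzxxy_   read x → write x, move R, go to Q
Q | yx[z]zxxy_   read z → write y, move L, go to P
P | y[x]yzxxy_   read x → write x, move R, go to Q
Q | yx[y]zxxy_   read y → write x, move L, go to Q
Q | y[x]xzxxy_   read x → write y, move R, go to Q
Q | yy[x]zxxy_   read x → write y, move R, go to Q
Q | yyy[z]xxy_   read z → write y, move L, go to P
P | yy[y]yxxy_   read y → write y, move R, go to P
P | yyy[y]xxy_   read y → write y, move R, go to P
P | yyyy[x]xy_   read x → write x, move R, go to Q
Q | yyyyx[x]y_   read x → write y, move R, go to Q
Q | yyyyxy[y]_   read y → write x, move L, go to Q
Q | yyyyx[y]x_   read y → write x, move L, go to Q
Q | yyyy[x]xx_   read x → write y, move R, go to Q
Q | yyyyy[x]x_   read x → write y, move R, go to Q
Q | yyyyyy[x]_   read x → write y, move R, go to Q
Q | yyyyyyy[_]
M halts after 18 transitions.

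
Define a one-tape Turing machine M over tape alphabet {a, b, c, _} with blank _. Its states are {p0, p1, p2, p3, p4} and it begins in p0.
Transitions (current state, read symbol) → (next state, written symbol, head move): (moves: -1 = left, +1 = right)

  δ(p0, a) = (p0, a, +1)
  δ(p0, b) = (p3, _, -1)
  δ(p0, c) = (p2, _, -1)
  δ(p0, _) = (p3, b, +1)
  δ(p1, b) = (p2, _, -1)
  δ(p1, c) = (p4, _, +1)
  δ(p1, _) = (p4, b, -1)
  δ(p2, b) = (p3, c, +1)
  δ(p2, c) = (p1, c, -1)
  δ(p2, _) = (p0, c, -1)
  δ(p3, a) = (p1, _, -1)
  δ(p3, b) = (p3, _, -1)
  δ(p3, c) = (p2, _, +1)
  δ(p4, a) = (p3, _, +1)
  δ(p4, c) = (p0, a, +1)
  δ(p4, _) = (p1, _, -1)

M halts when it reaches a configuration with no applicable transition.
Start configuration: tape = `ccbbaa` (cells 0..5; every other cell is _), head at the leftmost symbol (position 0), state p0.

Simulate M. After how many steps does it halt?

p0 | __[c]cbbaa   read c → write _, move -1, go to p2
p2 | _[_]_cbbaa   read _ → write c, move -1, go to p0
p0 | [_]c_cbbaa   read _ → write b, move +1, go to p3
p3 | b[c]_cbbaa   read c → write _, move +1, go to p2
p2 | b_[_]cbbaa   read _ → write c, move -1, go to p0
p0 | b[_]ccbbaa   read _ → write b, move +1, go to p3
p3 | bb[c]cbbaa   read c → write _, move +1, go to p2
p2 | bb_[c]bbaa   read c → write c, move -1, go to p1
p1 | bb[_]cbbaa   read _ → write b, move -1, go to p4
p4 | b[b]bcbbaa
M halts after 9 transitions.

9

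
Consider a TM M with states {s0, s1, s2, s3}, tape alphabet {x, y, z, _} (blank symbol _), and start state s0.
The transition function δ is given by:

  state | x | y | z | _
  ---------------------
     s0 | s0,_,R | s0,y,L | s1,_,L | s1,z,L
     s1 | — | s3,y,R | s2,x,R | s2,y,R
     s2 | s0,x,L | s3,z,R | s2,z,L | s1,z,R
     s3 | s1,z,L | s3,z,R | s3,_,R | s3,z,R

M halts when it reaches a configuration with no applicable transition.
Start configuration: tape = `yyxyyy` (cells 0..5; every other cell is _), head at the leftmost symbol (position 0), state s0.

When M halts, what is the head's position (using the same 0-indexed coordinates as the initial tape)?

1

state=s0 head=0 tape=__[y]yxyyy   (s0,y)→(s0,y,L)
state=s0 head=-1 tape=_[_]yyxyyy   (s0,_)→(s1,z,L)
state=s1 head=-2 tape=[_]zyyxyyy   (s1,_)→(s2,y,R)
state=s2 head=-1 tape=y[z]yyxyyy   (s2,z)→(s2,z,L)
state=s2 head=-2 tape=[y]zyyxyyy   (s2,y)→(s3,z,R)
state=s3 head=-1 tape=z[z]yyxyyy   (s3,z)→(s3,_,R)
state=s3 head=0 tape=z_[y]yxyyy   (s3,y)→(s3,z,R)
state=s3 head=1 tape=z_z[y]xyyy   (s3,y)→(s3,z,R)
state=s3 head=2 tape=z_zz[x]yyy   (s3,x)→(s1,z,L)
state=s1 head=1 tape=z_z[z]zyyy   (s1,z)→(s2,x,R)
state=s2 head=2 tape=z_zx[z]yyy   (s2,z)→(s2,z,L)
state=s2 head=1 tape=z_z[x]zyyy   (s2,x)→(s0,x,L)
state=s0 head=0 tape=z_[z]xzyyy   (s0,z)→(s1,_,L)
state=s1 head=-1 tape=z[_]_xzyyy   (s1,_)→(s2,y,R)
state=s2 head=0 tape=zy[_]xzyyy   (s2,_)→(s1,z,R)
state=s1 head=1 tape=zyz[x]zyyy
At halt the head is at cell 1.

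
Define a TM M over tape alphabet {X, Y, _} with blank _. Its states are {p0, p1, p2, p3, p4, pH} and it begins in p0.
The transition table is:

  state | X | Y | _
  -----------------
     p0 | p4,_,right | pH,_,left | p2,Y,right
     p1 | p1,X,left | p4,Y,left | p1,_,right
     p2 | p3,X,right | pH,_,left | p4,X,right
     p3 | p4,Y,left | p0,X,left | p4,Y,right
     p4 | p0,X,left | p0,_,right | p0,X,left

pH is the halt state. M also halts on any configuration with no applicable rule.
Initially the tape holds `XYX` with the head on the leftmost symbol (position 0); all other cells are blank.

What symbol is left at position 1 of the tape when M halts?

_

p0 | [X]YX___   read X → write _, move right, go to p4
p4 | _[Y]X___   read Y → write _, move right, go to p0
p0 | __[X]___   read X → write _, move right, go to p4
p4 | ___[_]__   read _ → write X, move left, go to p0
p0 | __[_]X__   read _ → write Y, move right, go to p2
p2 | __Y[X]__   read X → write X, move right, go to p3
p3 | __YX[_]_   read _ → write Y, move right, go to p4
p4 | __YXY[_]   read _ → write X, move left, go to p0
p0 | __YX[Y]X   read Y → write _, move left, go to pH
pH | __Y[X]_X
Cell 1 holds _ when M halts.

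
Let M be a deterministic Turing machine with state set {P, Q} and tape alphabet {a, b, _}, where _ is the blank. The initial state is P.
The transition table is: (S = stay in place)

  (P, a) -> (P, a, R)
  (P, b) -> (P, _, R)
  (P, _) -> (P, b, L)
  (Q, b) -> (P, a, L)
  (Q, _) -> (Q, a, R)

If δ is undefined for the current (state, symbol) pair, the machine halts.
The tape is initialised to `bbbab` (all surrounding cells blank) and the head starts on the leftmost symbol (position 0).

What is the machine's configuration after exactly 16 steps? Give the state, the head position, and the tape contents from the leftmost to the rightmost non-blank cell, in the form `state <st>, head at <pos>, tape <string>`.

state P, head at 6, tape a__b

P | [b]bbab__   read b → write _, move R, go to P
P | _[b]bab__   read b → write _, move R, go to P
P | __[b]ab__   read b → write _, move R, go to P
P | ___[a]b__   read a → write a, move R, go to P
P | ___a[b]__   read b → write _, move R, go to P
P | ___a_[_]_   read _ → write b, move L, go to P
P | ___a[_]b_   read _ → write b, move L, go to P
P | ___[a]bb_   read a → write a, move R, go to P
P | ___a[b]b_   read b → write _, move R, go to P
P | ___a_[b]_   read b → write _, move R, go to P
P | ___a__[_]   read _ → write b, move L, go to P
P | ___a_[_]b   read _ → write b, move L, go to P
P | ___a[_]bb   read _ → write b, move L, go to P
P | ___[a]bbb   read a → write a, move R, go to P
P | ___a[b]bb   read b → write _, move R, go to P
P | ___a_[b]b   read b → write _, move R, go to P
P | ___a__[b]
After 16 steps: state P, head at 6, tape a__b.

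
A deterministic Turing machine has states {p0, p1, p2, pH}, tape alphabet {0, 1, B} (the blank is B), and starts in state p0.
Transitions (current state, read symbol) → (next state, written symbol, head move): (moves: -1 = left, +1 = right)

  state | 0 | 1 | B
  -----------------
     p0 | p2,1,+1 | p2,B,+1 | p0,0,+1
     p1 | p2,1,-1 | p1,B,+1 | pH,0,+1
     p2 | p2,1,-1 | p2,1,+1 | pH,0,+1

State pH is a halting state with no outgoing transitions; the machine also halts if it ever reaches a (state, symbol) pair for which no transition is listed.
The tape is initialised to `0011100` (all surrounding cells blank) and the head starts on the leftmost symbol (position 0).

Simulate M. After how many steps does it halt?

14

p0 | [0]011100BB   read 0 → write 1, move +1, go to p2
p2 | 1[0]11100BB   read 0 → write 1, move -1, go to p2
p2 | [1]111100BB   read 1 → write 1, move +1, go to p2
p2 | 1[1]11100BB   read 1 → write 1, move +1, go to p2
p2 | 11[1]1100BB   read 1 → write 1, move +1, go to p2
p2 | 111[1]100BB   read 1 → write 1, move +1, go to p2
p2 | 1111[1]00BB   read 1 → write 1, move +1, go to p2
p2 | 11111[0]0BB   read 0 → write 1, move -1, go to p2
p2 | 1111[1]10BB   read 1 → write 1, move +1, go to p2
p2 | 11111[1]0BB   read 1 → write 1, move +1, go to p2
p2 | 111111[0]BB   read 0 → write 1, move -1, go to p2
p2 | 11111[1]1BB   read 1 → write 1, move +1, go to p2
p2 | 111111[1]BB   read 1 → write 1, move +1, go to p2
p2 | 1111111[B]B   read B → write 0, move +1, go to pH
pH | 11111110[B]
M halts after 14 transitions.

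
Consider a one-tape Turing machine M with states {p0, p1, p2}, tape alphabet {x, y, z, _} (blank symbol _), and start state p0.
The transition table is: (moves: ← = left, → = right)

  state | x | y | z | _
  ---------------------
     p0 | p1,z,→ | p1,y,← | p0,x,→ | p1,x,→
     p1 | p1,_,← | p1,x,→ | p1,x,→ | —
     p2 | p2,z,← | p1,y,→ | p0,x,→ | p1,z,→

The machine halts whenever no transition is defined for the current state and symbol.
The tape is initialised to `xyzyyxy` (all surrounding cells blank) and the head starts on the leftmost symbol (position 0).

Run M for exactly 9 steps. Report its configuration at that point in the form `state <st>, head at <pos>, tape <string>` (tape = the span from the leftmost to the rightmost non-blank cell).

state=p0 head=0 tape=[x]yzyyxy   (p0,x)→(p1,z,→)
state=p1 head=1 tape=z[y]zyyxy   (p1,y)→(p1,x,→)
state=p1 head=2 tape=zx[z]yyxy   (p1,z)→(p1,x,→)
state=p1 head=3 tape=zxx[y]yxy   (p1,y)→(p1,x,→)
state=p1 head=4 tape=zxxx[y]xy   (p1,y)→(p1,x,→)
state=p1 head=5 tape=zxxxx[x]y   (p1,x)→(p1,_,←)
state=p1 head=4 tape=zxxx[x]_y   (p1,x)→(p1,_,←)
state=p1 head=3 tape=zxx[x]__y   (p1,x)→(p1,_,←)
state=p1 head=2 tape=zx[x]___y   (p1,x)→(p1,_,←)
state=p1 head=1 tape=z[x]____y
After 9 steps: state p1, head at 1, tape zx____y.

state p1, head at 1, tape zx____y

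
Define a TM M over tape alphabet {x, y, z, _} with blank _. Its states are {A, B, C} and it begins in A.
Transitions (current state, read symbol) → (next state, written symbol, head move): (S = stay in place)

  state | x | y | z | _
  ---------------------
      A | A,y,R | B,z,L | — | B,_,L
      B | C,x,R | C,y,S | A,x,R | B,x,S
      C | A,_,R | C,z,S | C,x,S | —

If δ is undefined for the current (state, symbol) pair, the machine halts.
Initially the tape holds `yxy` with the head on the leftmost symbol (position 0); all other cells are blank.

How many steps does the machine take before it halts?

state=A head=0 tape=_[y]xy   (A,y)→(B,z,L)
state=B head=-1 tape=[_]zxy   (B,_)→(B,x,S)
state=B head=-1 tape=[x]zxy   (B,x)→(C,x,R)
state=C head=0 tape=x[z]xy   (C,z)→(C,x,S)
state=C head=0 tape=x[x]xy   (C,x)→(A,_,R)
state=A head=1 tape=x_[x]y   (A,x)→(A,y,R)
state=A head=2 tape=x_y[y]   (A,y)→(B,z,L)
state=B head=1 tape=x_[y]z   (B,y)→(C,y,S)
state=C head=1 tape=x_[y]z   (C,y)→(C,z,S)
state=C head=1 tape=x_[z]z   (C,z)→(C,x,S)
state=C head=1 tape=x_[x]z   (C,x)→(A,_,R)
state=A head=2 tape=x__[z]
M halts after 11 transitions.

11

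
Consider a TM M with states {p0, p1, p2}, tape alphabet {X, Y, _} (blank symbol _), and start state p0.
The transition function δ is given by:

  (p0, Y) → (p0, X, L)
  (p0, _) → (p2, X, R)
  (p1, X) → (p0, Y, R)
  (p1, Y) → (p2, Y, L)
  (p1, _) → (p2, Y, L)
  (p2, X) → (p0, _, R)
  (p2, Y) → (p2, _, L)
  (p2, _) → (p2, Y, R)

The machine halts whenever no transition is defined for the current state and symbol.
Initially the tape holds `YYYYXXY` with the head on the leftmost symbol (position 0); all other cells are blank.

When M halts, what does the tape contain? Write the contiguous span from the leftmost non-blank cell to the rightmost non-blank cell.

p0 | _[Y]YYYXXY   read Y → write X, move L, go to p0
p0 | [_]XYYYXXY   read _ → write X, move R, go to p2
p2 | X[X]YYYXXY   read X → write _, move R, go to p0
p0 | X_[Y]YYXXY   read Y → write X, move L, go to p0
p0 | X[_]XYYXXY   read _ → write X, move R, go to p2
p2 | XX[X]YYXXY   read X → write _, move R, go to p0
p0 | XX_[Y]YXXY   read Y → write X, move L, go to p0
p0 | XX[_]XYXXY   read _ → write X, move R, go to p2
p2 | XXX[X]YXXY   read X → write _, move R, go to p0
p0 | XXX_[Y]XXY   read Y → write X, move L, go to p0
p0 | XXX[_]XXXY   read _ → write X, move R, go to p2
p2 | XXXX[X]XXY   read X → write _, move R, go to p0
p0 | XXXX_[X]XY
The non-blank tape span at halt is XXXX_XXY.

XXXX_XXY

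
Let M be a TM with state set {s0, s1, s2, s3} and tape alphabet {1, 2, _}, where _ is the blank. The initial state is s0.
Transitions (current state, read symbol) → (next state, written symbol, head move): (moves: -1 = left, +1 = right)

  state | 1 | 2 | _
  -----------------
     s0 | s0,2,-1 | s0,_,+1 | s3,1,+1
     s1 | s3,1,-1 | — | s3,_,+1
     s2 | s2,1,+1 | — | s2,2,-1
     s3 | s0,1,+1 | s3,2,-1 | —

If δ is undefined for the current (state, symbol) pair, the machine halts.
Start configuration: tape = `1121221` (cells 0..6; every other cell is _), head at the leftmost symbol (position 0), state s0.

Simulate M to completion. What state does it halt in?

state=s0 head=0 tape=_[1]121221__   (s0,1)→(s0,2,-1)
state=s0 head=-1 tape=[_]2121221__   (s0,_)→(s3,1,+1)
state=s3 head=0 tape=1[2]121221__   (s3,2)→(s3,2,-1)
state=s3 head=-1 tape=[1]2121221__   (s3,1)→(s0,1,+1)
state=s0 head=0 tape=1[2]121221__   (s0,2)→(s0,_,+1)
state=s0 head=1 tape=1_[1]21221__   (s0,1)→(s0,2,-1)
state=s0 head=0 tape=1[_]221221__   (s0,_)→(s3,1,+1)
state=s3 head=1 tape=11[2]21221__   (s3,2)→(s3,2,-1)
state=s3 head=0 tape=1[1]221221__   (s3,1)→(s0,1,+1)
state=s0 head=1 tape=11[2]21221__   (s0,2)→(s0,_,+1)
state=s0 head=2 tape=11_[2]1221__   (s0,2)→(s0,_,+1)
state=s0 head=3 tape=11__[1]221__   (s0,1)→(s0,2,-1)
state=s0 head=2 tape=11_[_]2221__   (s0,_)→(s3,1,+1)
state=s3 head=3 tape=11_1[2]221__   (s3,2)→(s3,2,-1)
state=s3 head=2 tape=11_[1]2221__   (s3,1)→(s0,1,+1)
state=s0 head=3 tape=11_1[2]221__   (s0,2)→(s0,_,+1)
state=s0 head=4 tape=11_1_[2]21__   (s0,2)→(s0,_,+1)
state=s0 head=5 tape=11_1__[2]1__   (s0,2)→(s0,_,+1)
state=s0 head=6 tape=11_1___[1]__   (s0,1)→(s0,2,-1)
state=s0 head=5 tape=11_1__[_]2__   (s0,_)→(s3,1,+1)
state=s3 head=6 tape=11_1__1[2]__   (s3,2)→(s3,2,-1)
state=s3 head=5 tape=11_1__[1]2__   (s3,1)→(s0,1,+1)
state=s0 head=6 tape=11_1__1[2]__   (s0,2)→(s0,_,+1)
state=s0 head=7 tape=11_1__1_[_]_   (s0,_)→(s3,1,+1)
state=s3 head=8 tape=11_1__1_1[_]
No transition is defined for (s3, _); M halts in state s3.

s3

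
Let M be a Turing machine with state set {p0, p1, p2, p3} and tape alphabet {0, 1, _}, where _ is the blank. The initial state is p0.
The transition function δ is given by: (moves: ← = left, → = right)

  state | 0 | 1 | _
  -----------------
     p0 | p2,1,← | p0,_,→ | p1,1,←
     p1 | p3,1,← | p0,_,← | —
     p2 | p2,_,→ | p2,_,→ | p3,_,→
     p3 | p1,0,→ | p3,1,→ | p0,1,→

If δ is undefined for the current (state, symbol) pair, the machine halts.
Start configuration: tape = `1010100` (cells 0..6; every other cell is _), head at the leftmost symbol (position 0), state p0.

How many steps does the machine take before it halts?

p0 | [1]010100_   read 1 → write _, move →, go to p0
p0 | _[0]10100_   read 0 → write 1, move ←, go to p2
p2 | [_]110100_   read _ → write _, move →, go to p3
p3 | _[1]10100_   read 1 → write 1, move →, go to p3
p3 | _1[1]0100_   read 1 → write 1, move →, go to p3
p3 | _11[0]100_   read 0 → write 0, move →, go to p1
p1 | _110[1]00_   read 1 → write _, move ←, go to p0
p0 | _11[0]_00_   read 0 → write 1, move ←, go to p2
p2 | _1[1]1_00_   read 1 → write _, move →, go to p2
p2 | _1_[1]_00_   read 1 → write _, move →, go to p2
p2 | _1__[_]00_   read _ → write _, move →, go to p3
p3 | _1___[0]0_   read 0 → write 0, move →, go to p1
p1 | _1___0[0]_   read 0 → write 1, move ←, go to p3
p3 | _1___[0]1_   read 0 → write 0, move →, go to p1
p1 | _1___0[1]_   read 1 → write _, move ←, go to p0
p0 | _1___[0]__   read 0 → write 1, move ←, go to p2
p2 | _1__[_]1__   read _ → write _, move →, go to p3
p3 | _1___[1]__   read 1 → write 1, move →, go to p3
p3 | _1___1[_]_   read _ → write 1, move →, go to p0
p0 | _1___11[_]   read _ → write 1, move ←, go to p1
p1 | _1___1[1]1   read 1 → write _, move ←, go to p0
p0 | _1___[1]_1   read 1 → write _, move →, go to p0
p0 | _1____[_]1   read _ → write 1, move ←, go to p1
p1 | _1___[_]11
M halts after 23 transitions.

23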